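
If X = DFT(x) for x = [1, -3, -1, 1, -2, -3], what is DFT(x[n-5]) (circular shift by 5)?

Time shift by 5: X_shifted[k] = ω_6^(5k) · X[k]
Shifted x = [-3, -1, 1, -2, -3, 1]

DFT(x[n-5]) = [-7, -1.7321i, -4.0000+5.1962i, -3, -4.0000-5.1962i, 1.7321i]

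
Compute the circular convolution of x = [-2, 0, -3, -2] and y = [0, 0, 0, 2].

(x ⊛ y)[n] = Σ(m=0 to 3) x[m] · y[(n-m) mod 4]

Computing each output sample:
(x ⊛ y)[0] = 0
(x ⊛ y)[1] = -6
(x ⊛ y)[2] = -4
(x ⊛ y)[3] = -4

x ⊛ y = [0, -6, -4, -4]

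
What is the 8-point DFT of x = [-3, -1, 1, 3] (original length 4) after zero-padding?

Original 4-point DFT: [0, -4+4i, -4, -4-4i]
Zero-padded 8-point DFT provides frequency interpolation.

DFT_8([x, 0, ...]) = [0, -5.8284-2.4142i, -4+4i, -0.1716-0.4142i, -4, -0.1716+0.4142i, -4-4i, -5.8284+2.4142i]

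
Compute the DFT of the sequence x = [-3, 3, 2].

X[k] = Σ(n=0 to 2) x[n] · ω_3^(nk)
where ω_3 = e^(-2πi/3)

Computing each X[k]:
X[0] = 2
X[1] = -5.5000-0.8660i
X[2] = -5.5000+0.8660i

X = [2, -5.5000-0.8660i, -5.5000+0.8660i]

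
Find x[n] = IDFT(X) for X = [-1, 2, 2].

x[n] = (1/3) Σ(k=0 to 2) X[k] · e^(2πikn/3)

Computing each x[n]:
x[0] = 1
x[1] = -1
x[2] = -1

x = [1, -1, -1]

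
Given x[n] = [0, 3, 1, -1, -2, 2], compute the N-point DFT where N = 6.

X[k] = Σ(n=0 to 5) x[n] · ω_6^(nk)
where ω_6 = e^(-2πi/6)

Computing each X[k]:
X[0] = 3
X[1] = 4.0000-3.4641i
X[2] = -3.0000+1.7321i
X[3] = -5
X[4] = -3.0000-1.7321i
X[5] = 4.0000+3.4641i

X = [3, 4.0000-3.4641i, -3.0000+1.7321i, -5, -3.0000-1.7321i, 4.0000+3.4641i]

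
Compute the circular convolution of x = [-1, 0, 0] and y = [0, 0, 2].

(x ⊛ y)[n] = Σ(m=0 to 2) x[m] · y[(n-m) mod 3]

Computing each output sample:
(x ⊛ y)[0] = 0
(x ⊛ y)[1] = 0
(x ⊛ y)[2] = -2

x ⊛ y = [0, 0, -2]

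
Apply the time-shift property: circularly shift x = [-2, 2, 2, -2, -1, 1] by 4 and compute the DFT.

Time shift by 4: X_shifted[k] = ω_6^(4k) · X[k]
Shifted x = [2, -2, -1, 1, -2, 2]

DFT(x[n-4]) = [0, 2.5000+2.5981i, 4.5000+4.3301i, -2, 4.5000-4.3301i, 2.5000-2.5981i]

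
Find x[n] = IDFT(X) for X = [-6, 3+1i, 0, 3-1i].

x[n] = (1/4) Σ(k=0 to 3) X[k] · e^(2πikn/4)

Computing each x[n]:
x[0] = 0
x[1] = -2
x[2] = -3
x[3] = -1

x = [0, -2, -3, -1]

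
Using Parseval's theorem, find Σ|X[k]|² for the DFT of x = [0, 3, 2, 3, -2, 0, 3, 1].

Parseval: Σ|x[n]|² = (1/N)Σ|X[k]|², so Σ|X[k]|² = N·Σ|x[n]|² = 8·36.0000

Σ|X[k]|² = N·Σ|x[n]|² = 8·36.0000 = 288.0000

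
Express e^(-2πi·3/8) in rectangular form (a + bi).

ω_8^3 = e^(-2πi·3/8)
= cos(-2π·3/8) + i·sin(-2π·3/8)
= cos(-6π/8) + i·sin(-6π/8)

ω_8^3 = cos(-6π/8) + i·sin(-6π/8) = -0.7071-0.7071i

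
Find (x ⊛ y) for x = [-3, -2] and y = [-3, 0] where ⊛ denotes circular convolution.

(x ⊛ y)[n] = Σ(m=0 to 1) x[m] · y[(n-m) mod 2]

Computing each output sample:
(x ⊛ y)[0] = 9
(x ⊛ y)[1] = 6

x ⊛ y = [9, 6]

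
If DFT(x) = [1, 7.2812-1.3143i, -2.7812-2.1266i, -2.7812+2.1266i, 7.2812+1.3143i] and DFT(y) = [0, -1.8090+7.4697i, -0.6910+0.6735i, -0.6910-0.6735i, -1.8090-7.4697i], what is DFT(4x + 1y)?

By linearity: DFT(4x + 1y) = 4·DFT(x) + 1·DFT(y)
= 4·[1, 7.2812-1.3143i, -2.7812-2.1266i, -2.7812+2.1266i, 7.2812+1.3143i] + 1·[0, -1.8090+7.4697i, -0.6910+0.6735i, -0.6910-0.6735i, -1.8090-7.4697i]

Computing element-wise:
Z[0] = 4·(1) + 1·(0) = 4
Z[1] = 4·(7.2812-1.3143i) + 1·(-1.8090+7.4697i) = 27.3158+2.2125i
Z[2] = 4·(-2.7812-2.1266i) + 1·(-0.6910+0.6735i) = -11.8158-7.8329i
Z[3] = 4·(-2.7812+2.1266i) + 1·(-0.6910-0.6735i) = -11.8158+7.8329i
Z[4] = 4·(7.2812+1.3143i) + 1·(-1.8090-7.4697i) = 27.3158-2.2125i

DFT(4x + 1y) = 4·X + 1·Y = [4, 27.3158+2.2125i, -11.8158-7.8329i, -11.8158+7.8329i, 27.3158-2.2125i]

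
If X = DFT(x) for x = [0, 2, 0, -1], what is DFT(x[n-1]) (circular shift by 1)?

Time shift by 1: X_shifted[k] = ω_4^(1k) · X[k]
Shifted x = [-1, 0, 2, 0]

DFT(x[n-1]) = [1, -3, 1, -3]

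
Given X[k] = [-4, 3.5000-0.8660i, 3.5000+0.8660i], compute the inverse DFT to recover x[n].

x[n] = (1/3) Σ(k=0 to 2) X[k] · e^(2πikn/3)

Computing each x[n]:
x[0] = 1
x[1] = -2
x[2] = -3

x = [1, -2, -3]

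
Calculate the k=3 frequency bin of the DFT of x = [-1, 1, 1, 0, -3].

X[3] = Σ(n=0 to 4) x[n] · ω_5^(3n) where ω_5 = e^(-2πi/5)
= (-1)·ω_5^0 + (1)·ω_5^3 + (1)·ω_5^6 + (0)·ω_5^9 + (-3)·ω_5^12

X[3] = 0.9271+1.4001i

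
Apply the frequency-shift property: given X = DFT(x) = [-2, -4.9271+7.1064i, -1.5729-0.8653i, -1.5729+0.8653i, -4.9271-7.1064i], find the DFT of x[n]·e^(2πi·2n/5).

Modulation property: DFT(ω_5^(-2n)·x[n]) = X[(k-2) mod 5], so circularly shift X by 2 positions.

X[k-2] = [-1.5729+0.8653i, -4.9271-7.1064i, -2, -4.9271+7.1064i, -1.5729-0.8653i]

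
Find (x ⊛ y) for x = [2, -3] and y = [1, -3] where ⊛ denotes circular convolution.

(x ⊛ y)[n] = Σ(m=0 to 1) x[m] · y[(n-m) mod 2]

Computing each output sample:
(x ⊛ y)[0] = 11
(x ⊛ y)[1] = -9

x ⊛ y = [11, -9]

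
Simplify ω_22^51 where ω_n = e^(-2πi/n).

Since ω_22^22 = 1, powers reduce modulo 22.
51 mod 22 = 7
So ω_22^51 = ω_22^7 = e^(-2πi·7/22)

ω_22^51 = ω_22^7 = -0.4154-0.9096i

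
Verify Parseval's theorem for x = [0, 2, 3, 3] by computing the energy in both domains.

Time domain:
Σ|x[n]|² = |0|² + |2|² + |3|² + |3|² = 22.0000

Frequency domain:
(1/4)Σ|X[k]|² = (1/4)(|8|² + |-3+1i|² + |-2|² + |-3-1i|²) = (1/4)·88.0000 = 22.0000

Both sides agree, confirming Parseval's theorem.

Σ|x[n]|² = (1/N)Σ|X[k]|² = 22.0000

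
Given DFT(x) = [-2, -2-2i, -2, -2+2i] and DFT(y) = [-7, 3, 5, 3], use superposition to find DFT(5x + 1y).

By linearity: DFT(5x + 1y) = 5·DFT(x) + 1·DFT(y)
= 5·[-2, -2-2i, -2, -2+2i] + 1·[-7, 3, 5, 3]

Computing element-wise:
Z[0] = 5·(-2) + 1·(-7) = -17
Z[1] = 5·(-2-2i) + 1·(3) = -7-10i
Z[2] = 5·(-2) + 1·(5) = -5
Z[3] = 5·(-2+2i) + 1·(3) = -7+10i

DFT(5x + 1y) = 5·X + 1·Y = [-17, -7-10i, -5, -7+10i]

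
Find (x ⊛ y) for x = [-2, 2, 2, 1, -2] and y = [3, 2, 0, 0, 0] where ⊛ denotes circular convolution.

(x ⊛ y)[n] = Σ(m=0 to 4) x[m] · y[(n-m) mod 5]

Computing each output sample:
(x ⊛ y)[0] = -10
(x ⊛ y)[1] = 2
(x ⊛ y)[2] = 10
(x ⊛ y)[3] = 7
(x ⊛ y)[4] = -4

x ⊛ y = [-10, 2, 10, 7, -4]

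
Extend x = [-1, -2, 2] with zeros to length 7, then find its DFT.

Original 3-point DFT: [-1, -1.0000+3.4641i, -1.0000-3.4641i]
Zero-padded 7-point DFT provides frequency interpolation.

DFT_7([x, 0, ...]) = [-1, -2.6920-0.3862i, -2.3569+2.8176i, 2.0489+2.4314i, 2.0489-2.4314i, -2.3569-2.8176i, -2.6920+0.3862i]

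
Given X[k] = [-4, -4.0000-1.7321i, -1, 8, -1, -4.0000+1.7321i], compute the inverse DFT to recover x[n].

x[n] = (1/6) Σ(k=0 to 5) X[k] · e^(2πikn/6)

Computing each x[n]:
x[0] = -1
x[1] = -2
x[2] = 2
x[3] = -1
x[4] = 1
x[5] = -3

x = [-1, -2, 2, -1, 1, -3]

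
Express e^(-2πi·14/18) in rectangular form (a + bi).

ω_18^14 = e^(-2πi·14/18)
= cos(-2π·14/18) + i·sin(-2π·14/18)
= cos(-28π/18) + i·sin(-28π/18)

ω_18^14 = cos(-28π/18) + i·sin(-28π/18) = 0.1736+0.9848i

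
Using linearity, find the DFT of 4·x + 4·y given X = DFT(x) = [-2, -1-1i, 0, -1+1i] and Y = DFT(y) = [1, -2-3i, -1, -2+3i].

By linearity: DFT(4x + 4y) = 4·DFT(x) + 4·DFT(y)
= 4·[-2, -1-1i, 0, -1+1i] + 4·[1, -2-3i, -1, -2+3i]

Computing element-wise:
Z[0] = 4·(-2) + 4·(1) = -4
Z[1] = 4·(-1-1i) + 4·(-2-3i) = -12-16i
Z[2] = 4·(0) + 4·(-1) = -4
Z[3] = 4·(-1+1i) + 4·(-2+3i) = -12+16i

DFT(4x + 4y) = 4·X + 4·Y = [-4, -12-16i, -4, -12+16i]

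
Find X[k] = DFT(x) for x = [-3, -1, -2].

X[k] = Σ(n=0 to 2) x[n] · ω_3^(nk)
where ω_3 = e^(-2πi/3)

Computing each X[k]:
X[0] = -6
X[1] = -1.5000-0.8660i
X[2] = -1.5000+0.8660i

X = [-6, -1.5000-0.8660i, -1.5000+0.8660i]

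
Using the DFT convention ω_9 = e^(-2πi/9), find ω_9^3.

ω_9^3 = e^(-2πi·3/9)
= cos(-2π·3/9) + i·sin(-2π·3/9)
= cos(-6π/9) + i·sin(-6π/9)

ω_9^3 = cos(-6π/9) + i·sin(-6π/9) = -0.5000-0.8660i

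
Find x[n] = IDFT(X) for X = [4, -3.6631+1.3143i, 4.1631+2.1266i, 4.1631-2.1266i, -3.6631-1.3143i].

x[n] = (1/5) Σ(k=0 to 4) X[k] · e^(2πikn/5)

Computing each x[n]:
x[0] = 1
x[1] = -2
x[2] = 3
x[3] = 2
x[4] = 0

x = [1, -2, 3, 2, 0]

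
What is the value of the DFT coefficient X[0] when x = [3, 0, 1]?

X[0] = Σ(n=0 to 2) x[n] · ω_3^0 = Σ x[n]
= (3) + (0) + (1)

X[0] = 4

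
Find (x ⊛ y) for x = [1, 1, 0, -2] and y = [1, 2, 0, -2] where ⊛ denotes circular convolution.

(x ⊛ y)[n] = Σ(m=0 to 3) x[m] · y[(n-m) mod 4]

Computing each output sample:
(x ⊛ y)[0] = -5
(x ⊛ y)[1] = 3
(x ⊛ y)[2] = 6
(x ⊛ y)[3] = -4

x ⊛ y = [-5, 3, 6, -4]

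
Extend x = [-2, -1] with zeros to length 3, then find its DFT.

Original 2-point DFT: [-3, -1]
Zero-padded 3-point DFT provides frequency interpolation.

DFT_3([x, 0, ...]) = [-3, -1.5000+0.8660i, -1.5000-0.8660i]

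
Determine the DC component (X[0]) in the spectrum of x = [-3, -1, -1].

X[0] = Σ(n=0 to 2) x[n] · ω_3^0 = Σ x[n]
= (-3) + (-1) + (-1)

X[0] = -5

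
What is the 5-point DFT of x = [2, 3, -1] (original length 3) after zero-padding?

Original 3-point DFT: [4, 1.0000-3.4641i, 1.0000+3.4641i]
Zero-padded 5-point DFT provides frequency interpolation.

DFT_5([x, 0, ...]) = [4, 3.7361-2.2654i, -0.7361-2.7144i, -0.7361+2.7144i, 3.7361+2.2654i]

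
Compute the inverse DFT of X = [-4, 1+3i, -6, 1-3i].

x[n] = (1/4) Σ(k=0 to 3) X[k] · e^(2πikn/4)

Computing each x[n]:
x[0] = -2
x[1] = -1
x[2] = -3
x[3] = 2

x = [-2, -1, -3, 2]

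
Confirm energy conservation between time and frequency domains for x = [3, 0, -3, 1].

Time domain:
Σ|x[n]|² = |3|² + |0|² + |-3|² + |1|² = 19.0000

Frequency domain:
(1/4)Σ|X[k]|² = (1/4)(|1|² + |6+1i|² + |-1|² + |6-1i|²) = (1/4)·76.0000 = 19.0000

Both sides agree, confirming Parseval's theorem.

Σ|x[n]|² = (1/N)Σ|X[k]|² = 19.0000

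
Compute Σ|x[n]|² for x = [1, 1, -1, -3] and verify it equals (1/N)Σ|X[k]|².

Time domain:
Σ|x[n]|² = |1|² + |1|² + |-1|² + |-3|² = 12.0000

Frequency domain:
(1/4)Σ|X[k]|² = (1/4)(|-2|² + |2-4i|² + |2|² + |2+4i|²) = (1/4)·48.0000 = 12.0000

Both sides agree, confirming Parseval's theorem.

Σ|x[n]|² = (1/N)Σ|X[k]|² = 12.0000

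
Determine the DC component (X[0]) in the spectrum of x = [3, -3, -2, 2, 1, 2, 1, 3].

X[0] = Σ(n=0 to 7) x[n] · ω_8^0 = Σ x[n]
= (3) + (-3) + (-2) + (2) + (1) + (2) + (1) + (3)

X[0] = 7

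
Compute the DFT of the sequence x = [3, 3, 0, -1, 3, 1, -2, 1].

X[k] = Σ(n=0 to 7) x[n] · ω_8^(nk)
where ω_8 = e^(-2πi/8)

Computing each X[k]:
X[0] = 8
X[1] = 2.8284-2.0000i
X[2] = 8-4i
X[3] = -2.8284+2.0000i
X[4] = 0
X[5] = -2.8284-2.0000i
X[6] = 8+4i
X[7] = 2.8284+2.0000i

X = [8, 2.8284-2.0000i, 8-4i, -2.8284+2.0000i, 0, -2.8284-2.0000i, 8+4i, 2.8284+2.0000i]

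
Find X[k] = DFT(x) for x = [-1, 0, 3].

X[k] = Σ(n=0 to 2) x[n] · ω_3^(nk)
where ω_3 = e^(-2πi/3)

Computing each X[k]:
X[0] = 2
X[1] = -2.5000+2.5981i
X[2] = -2.5000-2.5981i

X = [2, -2.5000+2.5981i, -2.5000-2.5981i]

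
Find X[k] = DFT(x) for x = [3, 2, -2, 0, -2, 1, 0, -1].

X[k] = Σ(n=0 to 7) x[n] · ω_8^(nk)
where ω_8 = e^(-2πi/8)

Computing each X[k]:
X[0] = 1
X[1] = 5.0000+0.5858i
X[2] = 3-4i
X[3] = 5.0000-3.4142i
X[4] = -3
X[5] = 5.0000+3.4142i
X[6] = 3+4i
X[7] = 5.0000-0.5858i

X = [1, 5.0000+0.5858i, 3-4i, 5.0000-3.4142i, -3, 5.0000+3.4142i, 3+4i, 5.0000-0.5858i]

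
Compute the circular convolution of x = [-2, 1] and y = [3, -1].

(x ⊛ y)[n] = Σ(m=0 to 1) x[m] · y[(n-m) mod 2]

Computing each output sample:
(x ⊛ y)[0] = -7
(x ⊛ y)[1] = 5

x ⊛ y = [-7, 5]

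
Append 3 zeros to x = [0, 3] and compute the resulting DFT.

Original 2-point DFT: [3, -3]
Zero-padded 5-point DFT provides frequency interpolation.

DFT_5([x, 0, ...]) = [3, 0.9271-2.8532i, -2.4271-1.7634i, -2.4271+1.7634i, 0.9271+2.8532i]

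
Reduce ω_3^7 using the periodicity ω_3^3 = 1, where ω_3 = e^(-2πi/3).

Since ω_3^3 = 1, powers reduce modulo 3.
7 mod 3 = 1
So ω_3^7 = ω_3^1 = e^(-2πi·1/3)

ω_3^7 = ω_3^1 = -0.5000-0.8660i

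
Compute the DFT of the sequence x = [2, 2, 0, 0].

X[k] = Σ(n=0 to 3) x[n] · ω_4^(nk)
where ω_4 = e^(-2πi/4)

Computing each X[k]:
X[0] = 4
X[1] = 2-2i
X[2] = 0
X[3] = 2+2i

X = [4, 2-2i, 0, 2+2i]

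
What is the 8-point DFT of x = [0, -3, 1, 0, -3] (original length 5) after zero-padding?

Original 5-point DFT: [-5, -2.6631-0.5878i, 5.1631+0.9511i, 5.1631-0.9511i, -2.6631+0.5878i]
Zero-padded 8-point DFT provides frequency interpolation.

DFT_8([x, 0, ...]) = [-5, 0.8787+1.1213i, -4+3i, 5.1213+3.1213i, 1, 5.1213-3.1213i, -4-3i, 0.8787-1.1213i]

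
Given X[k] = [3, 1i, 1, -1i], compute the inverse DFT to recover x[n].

x[n] = (1/4) Σ(k=0 to 3) X[k] · e^(2πikn/4)

Computing each x[n]:
x[0] = 1
x[1] = 0
x[2] = 1
x[3] = 1

x = [1, 0, 1, 1]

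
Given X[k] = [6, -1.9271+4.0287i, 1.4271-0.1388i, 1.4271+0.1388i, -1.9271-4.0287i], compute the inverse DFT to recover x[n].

x[n] = (1/5) Σ(k=0 to 4) X[k] · e^(2πikn/5)

Computing each x[n]:
x[0] = 1
x[1] = -1
x[2] = 1
x[3] = 3
x[4] = 2

x = [1, -1, 1, 3, 2]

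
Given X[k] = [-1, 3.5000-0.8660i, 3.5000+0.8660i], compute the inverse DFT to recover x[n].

x[n] = (1/3) Σ(k=0 to 2) X[k] · e^(2πikn/3)

Computing each x[n]:
x[0] = 2
x[1] = -1
x[2] = -2

x = [2, -1, -2]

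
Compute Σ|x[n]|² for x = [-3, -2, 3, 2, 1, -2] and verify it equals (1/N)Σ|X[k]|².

Time domain:
Σ|x[n]|² = |-3|² + |-2|² + |3|² + |2|² + |1|² + |-2|² = 31.0000

Frequency domain:
(1/6)Σ|X[k]|² = (1/6)(|-1|² + |-9.0000-1.7321i|² + |-1.0000+1.7321i|² + |3|² + |-1.0000-1.7321i|² + |-9.0000+1.7321i|²) = (1/6)·186.0000 = 31.0000

Both sides agree, confirming Parseval's theorem.

Σ|x[n]|² = (1/N)Σ|X[k]|² = 31.0000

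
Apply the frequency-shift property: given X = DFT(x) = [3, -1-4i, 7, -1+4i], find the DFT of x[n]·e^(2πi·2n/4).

Modulation property: DFT(ω_4^(-2n)·x[n]) = X[(k-2) mod 4], so circularly shift X by 2 positions.

X[k-2] = [7, -1+4i, 3, -1-4i]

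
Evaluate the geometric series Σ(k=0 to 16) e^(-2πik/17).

Sum of all nth roots of unity equals 0 for n > 1 (geometric series with r ≠ 1).

0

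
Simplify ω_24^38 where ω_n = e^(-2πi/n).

Since ω_24^24 = 1, powers reduce modulo 24.
38 mod 24 = 14
So ω_24^38 = ω_24^14 = e^(-2πi·14/24)

ω_24^38 = ω_24^14 = -0.8660+0.5000i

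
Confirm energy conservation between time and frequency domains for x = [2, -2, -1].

Time domain:
Σ|x[n]|² = |2|² + |-2|² + |-1|² = 9.0000

Frequency domain:
(1/3)Σ|X[k]|² = (1/3)(|-1|² + |3.5000+0.8660i|² + |3.5000-0.8660i|²) = (1/3)·27.0000 = 9.0000

Both sides agree, confirming Parseval's theorem.

Σ|x[n]|² = (1/N)Σ|X[k]|² = 9.0000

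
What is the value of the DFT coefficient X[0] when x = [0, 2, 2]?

X[0] = Σ(n=0 to 2) x[n] · ω_3^0 = Σ x[n]
= (0) + (2) + (2)

X[0] = 4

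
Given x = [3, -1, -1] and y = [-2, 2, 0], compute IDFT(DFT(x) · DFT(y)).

(x ⊛ y)[n] = Σ(m=0 to 2) x[m] · y[(n-m) mod 3]

Computing each output sample:
(x ⊛ y)[0] = -8
(x ⊛ y)[1] = 8
(x ⊛ y)[2] = 0

x ⊛ y = [-8, 8, 0]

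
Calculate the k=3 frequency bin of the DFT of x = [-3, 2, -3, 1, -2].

X[3] = Σ(n=0 to 4) x[n] · ω_5^(3n) where ω_5 = e^(-2πi/5)
= (-3)·ω_5^0 + (2)·ω_5^3 + (-3)·ω_5^6 + (1)·ω_5^9 + (-2)·ω_5^12

X[3] = -3.6180+6.1554i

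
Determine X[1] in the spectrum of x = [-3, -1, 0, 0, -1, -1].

X[1] = Σ(n=0 to 5) x[n] · ω_6^(1n) where ω_6 = e^(-2πi/6)
= (-3)·ω_6^0 + (-1)·ω_6^1 + (0)·ω_6^2 + (0)·ω_6^3 + (-1)·ω_6^4 + (-1)·ω_6^5

X[1] = -3.5000-0.8660i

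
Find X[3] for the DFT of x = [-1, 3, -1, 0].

X[3] = Σ(n=0 to 3) x[n] · ω_4^(3n) where ω_4 = e^(-2πi/4)
= (-1)·ω_4^0 + (3)·ω_4^3 + (-1)·ω_4^6 + (0)·ω_4^9

X[3] = 3i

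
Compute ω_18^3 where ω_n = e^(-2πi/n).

ω_18^3 = e^(-2πi·3/18)
= cos(-2π·3/18) + i·sin(-2π·3/18)
= cos(-6π/18) + i·sin(-6π/18)

ω_18^3 = cos(-6π/18) + i·sin(-6π/18) = 0.5000-0.8660i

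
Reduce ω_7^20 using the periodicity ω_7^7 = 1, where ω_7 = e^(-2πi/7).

Since ω_7^7 = 1, powers reduce modulo 7.
20 mod 7 = 6
So ω_7^20 = ω_7^6 = e^(-2πi·6/7)

ω_7^20 = ω_7^6 = 0.6235+0.7818i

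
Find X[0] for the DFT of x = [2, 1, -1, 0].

X[0] = Σ(n=0 to 3) x[n] · ω_4^0 = Σ x[n]
= (2) + (1) + (-1) + (0)

X[0] = 2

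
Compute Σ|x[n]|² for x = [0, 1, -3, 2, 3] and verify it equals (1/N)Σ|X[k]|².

Time domain:
Σ|x[n]|² = |0|² + |1|² + |-3|² + |2|² + |3|² = 23.0000

Frequency domain:
(1/5)Σ|X[k]|² = (1/5)(|3|² + |2.0451+4.8410i|² + |-3.5451-3.5797i|² + |-3.5451+3.5797i|² + |2.0451-4.8410i|²) = (1/5)·115.0000 = 23.0000

Both sides agree, confirming Parseval's theorem.

Σ|x[n]|² = (1/N)Σ|X[k]|² = 23.0000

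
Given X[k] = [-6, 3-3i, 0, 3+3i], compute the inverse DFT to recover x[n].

x[n] = (1/4) Σ(k=0 to 3) X[k] · e^(2πikn/4)

Computing each x[n]:
x[0] = 0
x[1] = 0
x[2] = -3
x[3] = -3

x = [0, 0, -3, -3]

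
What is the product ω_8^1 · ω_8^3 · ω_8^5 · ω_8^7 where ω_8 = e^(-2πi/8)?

The primitive 8th roots of unity are ω_8^k for k coprime to 8: k ∈ {1, 3, 5, 7}
Their product equals the constant term of the cyclotomic polynomial Φ_8(x) up to sign.
For n ≥ 3, the product of all primitive nth roots of unity is 1. (For n=1 it is 1; for n=2 it is -1.)

1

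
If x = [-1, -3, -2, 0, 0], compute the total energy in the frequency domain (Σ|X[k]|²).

Parseval: Σ|x[n]|² = (1/N)Σ|X[k]|², so Σ|X[k]|² = N·Σ|x[n]|² = 5·14.0000

Σ|X[k]|² = N·Σ|x[n]|² = 5·14.0000 = 70.0000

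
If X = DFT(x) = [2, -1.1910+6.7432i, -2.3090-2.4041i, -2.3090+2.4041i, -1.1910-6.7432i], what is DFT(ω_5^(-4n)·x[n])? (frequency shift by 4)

Modulation property: DFT(ω_5^(-4n)·x[n]) = X[(k-4) mod 5], so circularly shift X by 4 positions.

X[k-4] = [-1.1910+6.7432i, -2.3090-2.4041i, -2.3090+2.4041i, -1.1910-6.7432i, 2]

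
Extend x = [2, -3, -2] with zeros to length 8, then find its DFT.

Original 3-point DFT: [-3, 4.5000+0.8660i, 4.5000-0.8660i]
Zero-padded 8-point DFT provides frequency interpolation.

DFT_8([x, 0, ...]) = [-3, -0.1213+4.1213i, 4+3i, 4.1213+0.1213i, 3, 4.1213-0.1213i, 4-3i, -0.1213-4.1213i]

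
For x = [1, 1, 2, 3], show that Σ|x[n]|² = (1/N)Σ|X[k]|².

Time domain:
Σ|x[n]|² = |1|² + |1|² + |2|² + |3|² = 15.0000

Frequency domain:
(1/4)Σ|X[k]|² = (1/4)(|7|² + |-1+2i|² + |-1|² + |-1-2i|²) = (1/4)·60.0000 = 15.0000

Both sides agree, confirming Parseval's theorem.

Σ|x[n]|² = (1/N)Σ|X[k]|² = 15.0000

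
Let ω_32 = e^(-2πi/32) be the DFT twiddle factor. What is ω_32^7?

ω_32^7 = e^(-2πi·7/32)
= cos(-2π·7/32) + i·sin(-2π·7/32)
= cos(-14π/32) + i·sin(-14π/32)

ω_32^7 = cos(-14π/32) + i·sin(-14π/32) = 0.1951-0.9808i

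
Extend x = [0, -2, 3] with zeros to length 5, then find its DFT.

Original 3-point DFT: [1, -0.5000+4.3301i, -0.5000-4.3301i]
Zero-padded 5-point DFT provides frequency interpolation.

DFT_5([x, 0, ...]) = [1, -3.0451+0.1388i, 2.5451+4.0287i, 2.5451-4.0287i, -3.0451-0.1388i]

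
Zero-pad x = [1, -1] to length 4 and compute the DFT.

Original 2-point DFT: [0, 2]
Zero-padded 4-point DFT provides frequency interpolation.

DFT_4([x, 0, ...]) = [0, 1+1i, 2, 1-1i]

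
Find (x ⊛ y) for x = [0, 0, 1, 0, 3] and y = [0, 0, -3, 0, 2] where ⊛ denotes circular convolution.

(x ⊛ y)[n] = Σ(m=0 to 4) x[m] · y[(n-m) mod 5]

Computing each output sample:
(x ⊛ y)[0] = 0
(x ⊛ y)[1] = -7
(x ⊛ y)[2] = 0
(x ⊛ y)[3] = 6
(x ⊛ y)[4] = -3

x ⊛ y = [0, -7, 0, 6, -3]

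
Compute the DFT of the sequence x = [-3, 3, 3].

X[k] = Σ(n=0 to 2) x[n] · ω_3^(nk)
where ω_3 = e^(-2πi/3)

Computing each X[k]:
X[0] = 3
X[1] = -6
X[2] = -6

X = [3, -6, -6]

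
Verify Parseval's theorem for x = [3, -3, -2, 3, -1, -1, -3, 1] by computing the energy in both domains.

Time domain:
Σ|x[n]|² = |3|² + |-3|² + |-2|² + |3|² + |-1|² + |-1|² + |-3|² + |1|² = 43.0000

Frequency domain:
(1/8)Σ|X[k]|² = (1/8)(|-3|² + |1.1716-1.0000i|² + |7+8i|² + |6.8284+1.0000i|² + |-3|² + |6.8284-1.0000i|² + |7-8i|² + |1.1716+1.0000i|²) = (1/8)·344.0000 = 43.0000

Both sides agree, confirming Parseval's theorem.

Σ|x[n]|² = (1/N)Σ|X[k]|² = 43.0000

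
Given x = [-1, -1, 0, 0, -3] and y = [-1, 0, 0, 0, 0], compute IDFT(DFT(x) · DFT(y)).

(x ⊛ y)[n] = Σ(m=0 to 4) x[m] · y[(n-m) mod 5]

Computing each output sample:
(x ⊛ y)[0] = 1
(x ⊛ y)[1] = 1
(x ⊛ y)[2] = 0
(x ⊛ y)[3] = 0
(x ⊛ y)[4] = 3

x ⊛ y = [1, 1, 0, 0, 3]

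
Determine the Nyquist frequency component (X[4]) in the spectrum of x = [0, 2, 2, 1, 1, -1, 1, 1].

X[4] = Σ(n=0 to 7) x[n] · ω_8^(4n) where ω_8 = e^(-2πi/8)
= (0)·ω_8^0 + (2)·ω_8^4 + (2)·ω_8^8 + (1)·ω_8^12 + (1)·ω_8^16 + (-1)·ω_8^20 + (1)·ω_8^24 + (1)·ω_8^28

X[4] = 1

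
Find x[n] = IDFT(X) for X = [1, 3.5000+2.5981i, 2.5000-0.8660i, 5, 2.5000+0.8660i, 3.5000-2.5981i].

x[n] = (1/6) Σ(k=0 to 5) X[k] · e^(2πikn/6)

Computing each x[n]:
x[0] = 3
x[1] = -1
x[2] = -1
x[3] = -1
x[4] = 1
x[5] = 0

x = [3, -1, -1, -1, 1, 0]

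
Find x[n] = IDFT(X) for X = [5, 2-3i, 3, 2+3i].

x[n] = (1/4) Σ(k=0 to 3) X[k] · e^(2πikn/4)

Computing each x[n]:
x[0] = 3
x[1] = 2
x[2] = 1
x[3] = -1

x = [3, 2, 1, -1]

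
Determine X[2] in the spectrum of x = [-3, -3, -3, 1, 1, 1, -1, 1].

X[2] = Σ(n=0 to 7) x[n] · ω_8^(2n) where ω_8 = e^(-2πi/8)
= (-3)·ω_8^0 + (-3)·ω_8^2 + (-3)·ω_8^4 + (1)·ω_8^6 + (1)·ω_8^8 + (1)·ω_8^10 + (-1)·ω_8^12 + (1)·ω_8^14

X[2] = 2+4i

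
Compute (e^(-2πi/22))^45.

Since ω_22^22 = 1, powers reduce modulo 22.
45 mod 22 = 1
So ω_22^45 = ω_22^1 = e^(-2πi·1/22)

ω_22^45 = ω_22^1 = 0.9595-0.2817i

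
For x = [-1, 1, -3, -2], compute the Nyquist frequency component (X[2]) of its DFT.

X[2] = Σ(n=0 to 3) x[n] · ω_4^(2n) where ω_4 = e^(-2πi/4)
= (-1)·ω_4^0 + (1)·ω_4^2 + (-3)·ω_4^4 + (-2)·ω_4^6

X[2] = -3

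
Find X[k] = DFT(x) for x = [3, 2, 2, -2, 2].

X[k] = Σ(n=0 to 4) x[n] · ω_5^(nk)
where ω_5 = e^(-2πi/5)

Computing each X[k]:
X[0] = 7
X[1] = 4.2361-2.3511i
X[2] = -0.2361+3.8042i
X[3] = -0.2361-3.8042i
X[4] = 4.2361+2.3511i

X = [7, 4.2361-2.3511i, -0.2361+3.8042i, -0.2361-3.8042i, 4.2361+2.3511i]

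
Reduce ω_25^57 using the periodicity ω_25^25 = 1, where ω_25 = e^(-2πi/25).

Since ω_25^25 = 1, powers reduce modulo 25.
57 mod 25 = 7
So ω_25^57 = ω_25^7 = e^(-2πi·7/25)

ω_25^57 = ω_25^7 = -0.1874-0.9823i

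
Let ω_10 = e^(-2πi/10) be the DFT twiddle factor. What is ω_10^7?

ω_10^7 = e^(-2πi·7/10)
= cos(-2π·7/10) + i·sin(-2π·7/10)
= cos(-14π/10) + i·sin(-14π/10)

ω_10^7 = cos(-14π/10) + i·sin(-14π/10) = -0.3090+0.9511i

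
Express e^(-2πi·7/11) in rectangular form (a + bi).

ω_11^7 = e^(-2πi·7/11)
= cos(-2π·7/11) + i·sin(-2π·7/11)
= cos(-14π/11) + i·sin(-14π/11)

ω_11^7 = cos(-14π/11) + i·sin(-14π/11) = -0.6549+0.7557i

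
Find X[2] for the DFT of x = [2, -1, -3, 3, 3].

X[2] = Σ(n=0 to 4) x[n] · ω_5^(2n) where ω_5 = e^(-2πi/5)
= (2)·ω_5^0 + (-1)·ω_5^2 + (-3)·ω_5^4 + (3)·ω_5^6 + (3)·ω_5^8

X[2] = 0.3820-3.3552i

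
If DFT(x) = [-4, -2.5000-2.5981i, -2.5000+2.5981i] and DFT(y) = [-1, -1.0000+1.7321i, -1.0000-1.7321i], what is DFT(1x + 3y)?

By linearity: DFT(1x + 3y) = 1·DFT(x) + 3·DFT(y)
= 1·[-4, -2.5000-2.5981i, -2.5000+2.5981i] + 3·[-1, -1.0000+1.7321i, -1.0000-1.7321i]

Computing element-wise:
Z[0] = 1·(-4) + 3·(-1) = -7
Z[1] = 1·(-2.5000-2.5981i) + 3·(-1.0000+1.7321i) = -5.5000+2.5982i
Z[2] = 1·(-2.5000+2.5981i) + 3·(-1.0000-1.7321i) = -5.5000-2.5982i

DFT(1x + 3y) = 1·X + 3·Y = [-7, -5.5000+2.5982i, -5.5000-2.5982i]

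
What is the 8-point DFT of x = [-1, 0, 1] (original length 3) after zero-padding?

Original 3-point DFT: [0, -1.5000+0.8660i, -1.5000-0.8660i]
Zero-padded 8-point DFT provides frequency interpolation.

DFT_8([x, 0, ...]) = [0, -1-1i, -2, -1+1i, 0, -1-1i, -2, -1+1i]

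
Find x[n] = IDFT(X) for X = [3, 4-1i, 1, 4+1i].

x[n] = (1/4) Σ(k=0 to 3) X[k] · e^(2πikn/4)

Computing each x[n]:
x[0] = 3
x[1] = 1
x[2] = -1
x[3] = 0

x = [3, 1, -1, 0]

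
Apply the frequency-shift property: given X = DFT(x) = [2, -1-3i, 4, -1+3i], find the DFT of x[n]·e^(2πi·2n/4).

Modulation property: DFT(ω_4^(-2n)·x[n]) = X[(k-2) mod 4], so circularly shift X by 2 positions.

X[k-2] = [4, -1+3i, 2, -1-3i]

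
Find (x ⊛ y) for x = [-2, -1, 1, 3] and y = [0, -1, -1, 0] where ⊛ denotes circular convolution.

(x ⊛ y)[n] = Σ(m=0 to 3) x[m] · y[(n-m) mod 4]

Computing each output sample:
(x ⊛ y)[0] = -4
(x ⊛ y)[1] = -1
(x ⊛ y)[2] = 3
(x ⊛ y)[3] = 0

x ⊛ y = [-4, -1, 3, 0]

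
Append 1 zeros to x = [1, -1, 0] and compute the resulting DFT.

Original 3-point DFT: [0, 1.5000+0.8660i, 1.5000-0.8660i]
Zero-padded 4-point DFT provides frequency interpolation.

DFT_4([x, 0, ...]) = [0, 1+1i, 2, 1-1i]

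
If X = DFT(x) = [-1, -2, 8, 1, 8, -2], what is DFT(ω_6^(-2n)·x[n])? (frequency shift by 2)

Modulation property: DFT(ω_6^(-2n)·x[n]) = X[(k-2) mod 6], so circularly shift X by 2 positions.

X[k-2] = [8, -2, -1, -2, 8, 1]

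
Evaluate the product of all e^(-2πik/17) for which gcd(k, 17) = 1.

The primitive 17th roots of unity are ω_17^k for k coprime to 17: k ∈ {1, 2, 3, 4, 5, 6, 7, 8, 9, 10, 11, 12, 13, 14, 15, 16}
Their product equals the constant term of the cyclotomic polynomial Φ_17(x) up to sign.
For n ≥ 3, the product of all primitive nth roots of unity is 1. (For n=1 it is 1; for n=2 it is -1.)

1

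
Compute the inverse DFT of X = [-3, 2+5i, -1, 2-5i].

x[n] = (1/4) Σ(k=0 to 3) X[k] · e^(2πikn/4)

Computing each x[n]:
x[0] = 0
x[1] = -3
x[2] = -2
x[3] = 2

x = [0, -3, -2, 2]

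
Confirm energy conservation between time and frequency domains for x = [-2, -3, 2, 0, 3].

Time domain:
Σ|x[n]|² = |-2|² + |-3|² + |2|² + |0|² + |3|² = 26.0000

Frequency domain:
(1/5)Σ|X[k]|² = (1/5)(|0|² + |-3.6180+4.5308i|² + |-1.3820+5.4288i|² + |-1.3820-5.4288i|² + |-3.6180-4.5308i|²) = (1/5)·130.0000 = 26.0000

Both sides agree, confirming Parseval's theorem.

Σ|x[n]|² = (1/N)Σ|X[k]|² = 26.0000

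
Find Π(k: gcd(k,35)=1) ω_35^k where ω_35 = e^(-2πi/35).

The primitive 35th roots of unity are ω_35^k for k coprime to 35: k ∈ {1, 2, 3, 4, 6, 8, 9, 11, 12, 13, 16, 17, 18, 19, 22, 23, 24, 26, 27, 29, 31, 32, 33, 34}
Their product equals the constant term of the cyclotomic polynomial Φ_35(x) up to sign.
For n ≥ 3, the product of all primitive nth roots of unity is 1. (For n=1 it is 1; for n=2 it is -1.)

1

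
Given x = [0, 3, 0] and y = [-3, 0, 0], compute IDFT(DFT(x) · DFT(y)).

(x ⊛ y)[n] = Σ(m=0 to 2) x[m] · y[(n-m) mod 3]

Computing each output sample:
(x ⊛ y)[0] = 0
(x ⊛ y)[1] = -9
(x ⊛ y)[2] = 0

x ⊛ y = [0, -9, 0]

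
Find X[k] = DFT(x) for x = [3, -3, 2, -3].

X[k] = Σ(n=0 to 3) x[n] · ω_4^(nk)
where ω_4 = e^(-2πi/4)

Computing each X[k]:
X[0] = -1
X[1] = 1
X[2] = 11
X[3] = 1

X = [-1, 1, 11, 1]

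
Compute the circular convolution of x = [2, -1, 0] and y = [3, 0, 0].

(x ⊛ y)[n] = Σ(m=0 to 2) x[m] · y[(n-m) mod 3]

Computing each output sample:
(x ⊛ y)[0] = 6
(x ⊛ y)[1] = -3
(x ⊛ y)[2] = 0

x ⊛ y = [6, -3, 0]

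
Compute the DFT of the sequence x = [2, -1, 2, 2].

X[k] = Σ(n=0 to 3) x[n] · ω_4^(nk)
where ω_4 = e^(-2πi/4)

Computing each X[k]:
X[0] = 5
X[1] = 3i
X[2] = 3
X[3] = -3i

X = [5, 3i, 3, -3i]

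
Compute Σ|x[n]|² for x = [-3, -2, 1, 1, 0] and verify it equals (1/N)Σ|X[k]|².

Time domain:
Σ|x[n]|² = |-3|² + |-2|² + |1|² + |1|² + |0|² = 15.0000

Frequency domain:
(1/5)Σ|X[k]|² = (1/5)(|-3|² + |-5.2361+1.9021i|² + |-0.7639+1.1756i|² + |-0.7639-1.1756i|² + |-5.2361-1.9021i|²) = (1/5)·75.0000 = 15.0000

Both sides agree, confirming Parseval's theorem.

Σ|x[n]|² = (1/N)Σ|X[k]|² = 15.0000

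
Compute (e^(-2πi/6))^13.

Since ω_6^6 = 1, powers reduce modulo 6.
13 mod 6 = 1
So ω_6^13 = ω_6^1 = e^(-2πi·1/6)

ω_6^13 = ω_6^1 = 0.5000-0.8660i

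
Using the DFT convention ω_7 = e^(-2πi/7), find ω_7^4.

ω_7^4 = e^(-2πi·4/7)
= cos(-2π·4/7) + i·sin(-2π·4/7)
= cos(-8π/7) + i·sin(-8π/7)

ω_7^4 = cos(-8π/7) + i·sin(-8π/7) = -0.9010+0.4339i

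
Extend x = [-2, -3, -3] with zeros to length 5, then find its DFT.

Original 3-point DFT: [-8, 1, 1]
Zero-padded 5-point DFT provides frequency interpolation.

DFT_5([x, 0, ...]) = [-8, -0.5000+4.6165i, -0.5000-1.0898i, -0.5000+1.0898i, -0.5000-4.6165i]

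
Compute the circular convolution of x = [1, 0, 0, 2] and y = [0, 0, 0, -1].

(x ⊛ y)[n] = Σ(m=0 to 3) x[m] · y[(n-m) mod 4]

Computing each output sample:
(x ⊛ y)[0] = 0
(x ⊛ y)[1] = 0
(x ⊛ y)[2] = -2
(x ⊛ y)[3] = -1

x ⊛ y = [0, 0, -2, -1]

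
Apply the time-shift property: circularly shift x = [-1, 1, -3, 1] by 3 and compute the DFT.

Time shift by 3: X_shifted[k] = ω_4^(3k) · X[k]
Shifted x = [1, -3, 1, -1]

DFT(x[n-3]) = [-2, 2i, 6, -2i]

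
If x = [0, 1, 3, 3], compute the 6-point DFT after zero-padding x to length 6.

Original 4-point DFT: [7, -3+2i, -1, -3-2i]
Zero-padded 6-point DFT provides frequency interpolation.

DFT_6([x, 0, ...]) = [7, -4.0000-3.4641i, 1.0000+1.7321i, -1, 1.0000-1.7321i, -4.0000+3.4641i]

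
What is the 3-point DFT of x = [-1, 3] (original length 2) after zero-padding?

Original 2-point DFT: [2, -4]
Zero-padded 3-point DFT provides frequency interpolation.

DFT_3([x, 0, ...]) = [2, -2.5000-2.5981i, -2.5000+2.5981i]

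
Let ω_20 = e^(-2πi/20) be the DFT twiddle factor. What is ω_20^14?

ω_20^14 = e^(-2πi·14/20)
= cos(-2π·14/20) + i·sin(-2π·14/20)
= cos(-28π/20) + i·sin(-28π/20)

ω_20^14 = cos(-28π/20) + i·sin(-28π/20) = -0.3090+0.9511i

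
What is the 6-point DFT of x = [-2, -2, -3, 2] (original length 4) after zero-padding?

Original 4-point DFT: [-5, 1+4i, -5, 1-4i]
Zero-padded 6-point DFT provides frequency interpolation.

DFT_6([x, 0, ...]) = [-5, -3.5000+4.3301i, 2.5000-0.8660i, -5, 2.5000+0.8660i, -3.5000-4.3301i]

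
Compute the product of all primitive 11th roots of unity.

The primitive 11th roots of unity are ω_11^k for k coprime to 11: k ∈ {1, 2, 3, 4, 5, 6, 7, 8, 9, 10}
Their product equals the constant term of the cyclotomic polynomial Φ_11(x) up to sign.
For n ≥ 3, the product of all primitive nth roots of unity is 1. (For n=1 it is 1; for n=2 it is -1.)

1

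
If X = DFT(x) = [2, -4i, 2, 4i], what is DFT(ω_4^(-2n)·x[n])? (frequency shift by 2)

Modulation property: DFT(ω_4^(-2n)·x[n]) = X[(k-2) mod 4], so circularly shift X by 2 positions.

X[k-2] = [2, 4i, 2, -4i]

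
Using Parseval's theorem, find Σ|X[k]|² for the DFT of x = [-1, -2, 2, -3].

Parseval: Σ|x[n]|² = (1/N)Σ|X[k]|², so Σ|X[k]|² = N·Σ|x[n]|² = 4·18.0000

Σ|X[k]|² = N·Σ|x[n]|² = 4·18.0000 = 72.0000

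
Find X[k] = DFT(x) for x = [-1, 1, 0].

X[k] = Σ(n=0 to 2) x[n] · ω_3^(nk)
where ω_3 = e^(-2πi/3)

Computing each X[k]:
X[0] = 0
X[1] = -1.5000-0.8660i
X[2] = -1.5000+0.8660i

X = [0, -1.5000-0.8660i, -1.5000+0.8660i]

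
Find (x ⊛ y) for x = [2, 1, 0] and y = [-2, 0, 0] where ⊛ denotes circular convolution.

(x ⊛ y)[n] = Σ(m=0 to 2) x[m] · y[(n-m) mod 3]

Computing each output sample:
(x ⊛ y)[0] = -4
(x ⊛ y)[1] = -2
(x ⊛ y)[2] = 0

x ⊛ y = [-4, -2, 0]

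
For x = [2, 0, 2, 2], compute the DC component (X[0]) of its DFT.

X[0] = Σ(n=0 to 3) x[n] · ω_4^0 = Σ x[n]
= (2) + (0) + (2) + (2)

X[0] = 6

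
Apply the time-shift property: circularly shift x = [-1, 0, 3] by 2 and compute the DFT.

Time shift by 2: X_shifted[k] = ω_3^(2k) · X[k]
Shifted x = [0, 3, -1]

DFT(x[n-2]) = [2, -1.0000-3.4641i, -1.0000+3.4641i]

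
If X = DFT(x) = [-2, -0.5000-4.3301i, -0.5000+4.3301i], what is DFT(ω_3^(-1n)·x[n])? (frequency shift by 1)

Modulation property: DFT(ω_3^(-1n)·x[n]) = X[(k-1) mod 3], so circularly shift X by 1 positions.

X[k-1] = [-0.5000+4.3301i, -2, -0.5000-4.3301i]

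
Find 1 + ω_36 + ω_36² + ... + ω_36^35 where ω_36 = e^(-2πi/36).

Sum of all nth roots of unity equals 0 for n > 1 (geometric series with r ≠ 1).

0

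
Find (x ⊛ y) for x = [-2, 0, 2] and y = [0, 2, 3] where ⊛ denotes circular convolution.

(x ⊛ y)[n] = Σ(m=0 to 2) x[m] · y[(n-m) mod 3]

Computing each output sample:
(x ⊛ y)[0] = 4
(x ⊛ y)[1] = 2
(x ⊛ y)[2] = -6

x ⊛ y = [4, 2, -6]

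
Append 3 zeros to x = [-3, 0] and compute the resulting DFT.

Original 2-point DFT: [-3, -3]
Zero-padded 5-point DFT provides frequency interpolation.

DFT_5([x, 0, ...]) = [-3, -3, -3, -3, -3]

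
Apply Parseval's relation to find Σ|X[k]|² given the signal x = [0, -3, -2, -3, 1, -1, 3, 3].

Parseval: Σ|x[n]|² = (1/N)Σ|X[k]|², so Σ|X[k]|² = N·Σ|x[n]|² = 8·42.0000

Σ|X[k]|² = N·Σ|x[n]|² = 8·42.0000 = 336.0000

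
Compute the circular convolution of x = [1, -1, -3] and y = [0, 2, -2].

(x ⊛ y)[n] = Σ(m=0 to 2) x[m] · y[(n-m) mod 3]

Computing each output sample:
(x ⊛ y)[0] = -4
(x ⊛ y)[1] = 8
(x ⊛ y)[2] = -4

x ⊛ y = [-4, 8, -4]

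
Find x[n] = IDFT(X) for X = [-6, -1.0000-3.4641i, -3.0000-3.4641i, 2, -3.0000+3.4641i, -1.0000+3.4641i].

x[n] = (1/6) Σ(k=0 to 5) X[k] · e^(2πikn/6)

Computing each x[n]:
x[0] = -2
x[1] = 1
x[2] = 0
x[3] = -2
x[4] = 0
x[5] = -3

x = [-2, 1, 0, -2, 0, -3]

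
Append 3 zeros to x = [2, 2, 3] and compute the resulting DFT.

Original 3-point DFT: [7, -0.5000+0.8660i, -0.5000-0.8660i]
Zero-padded 6-point DFT provides frequency interpolation.

DFT_6([x, 0, ...]) = [7, 1.5000-4.3301i, -0.5000+0.8660i, 3, -0.5000-0.8660i, 1.5000+4.3301i]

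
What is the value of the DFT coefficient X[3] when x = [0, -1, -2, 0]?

X[3] = Σ(n=0 to 3) x[n] · ω_4^(3n) where ω_4 = e^(-2πi/4)
= (0)·ω_4^0 + (-1)·ω_4^3 + (-2)·ω_4^6 + (0)·ω_4^9

X[3] = 2-1i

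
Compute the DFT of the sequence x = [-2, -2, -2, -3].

X[k] = Σ(n=0 to 3) x[n] · ω_4^(nk)
where ω_4 = e^(-2πi/4)

Computing each X[k]:
X[0] = -9
X[1] = -1i
X[2] = 1
X[3] = 1i

X = [-9, -1i, 1, 1i]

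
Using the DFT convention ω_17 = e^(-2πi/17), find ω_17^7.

ω_17^7 = e^(-2πi·7/17)
= cos(-2π·7/17) + i·sin(-2π·7/17)
= cos(-14π/17) + i·sin(-14π/17)

ω_17^7 = cos(-14π/17) + i·sin(-14π/17) = -0.8502-0.5264i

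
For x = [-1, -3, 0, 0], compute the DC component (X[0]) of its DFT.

X[0] = Σ(n=0 to 3) x[n] · ω_4^0 = Σ x[n]
= (-1) + (-3) + (0) + (0)

X[0] = -4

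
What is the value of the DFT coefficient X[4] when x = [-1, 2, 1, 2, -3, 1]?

X[4] = Σ(n=0 to 5) x[n] · ω_6^(4n) where ω_6 = e^(-2πi/6)
= (-1)·ω_6^0 + (2)·ω_6^4 + (1)·ω_6^8 + (2)·ω_6^12 + (-3)·ω_6^16 + (1)·ω_6^20

X[4] = 0.5000-2.5981i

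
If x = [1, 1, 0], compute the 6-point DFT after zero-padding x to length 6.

Original 3-point DFT: [2, 0.5000-0.8660i, 0.5000+0.8660i]
Zero-padded 6-point DFT provides frequency interpolation.

DFT_6([x, 0, ...]) = [2, 1.5000-0.8660i, 0.5000-0.8660i, 0, 0.5000+0.8660i, 1.5000+0.8660i]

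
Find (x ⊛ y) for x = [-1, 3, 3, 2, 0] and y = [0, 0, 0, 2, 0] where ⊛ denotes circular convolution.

(x ⊛ y)[n] = Σ(m=0 to 4) x[m] · y[(n-m) mod 5]

Computing each output sample:
(x ⊛ y)[0] = 6
(x ⊛ y)[1] = 4
(x ⊛ y)[2] = 0
(x ⊛ y)[3] = -2
(x ⊛ y)[4] = 6

x ⊛ y = [6, 4, 0, -2, 6]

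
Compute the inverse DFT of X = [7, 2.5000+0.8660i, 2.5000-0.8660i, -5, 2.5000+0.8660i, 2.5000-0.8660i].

x[n] = (1/6) Σ(k=0 to 5) X[k] · e^(2πikn/6)

Computing each x[n]:
x[0] = 2
x[1] = 2
x[2] = -1
x[3] = 2
x[4] = 0
x[5] = 2

x = [2, 2, -1, 2, 0, 2]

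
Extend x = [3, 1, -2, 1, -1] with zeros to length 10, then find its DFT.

Original 5-point DFT: [2, 3.8090-0.1388i, 2.6910-4.0287i, 2.6910+4.0287i, 3.8090+0.1388i]
Zero-padded 10-point DFT provides frequency interpolation.

DFT_10([x, 0, ...]) = [2, 3.6910+0.9511i, 3.8090-0.1388i, 4.8090-0.5878i, 2.6910-4.0287i, -2, 2.6910+4.0287i, 4.8090+0.5878i, 3.8090+0.1388i, 3.6910-0.9511i]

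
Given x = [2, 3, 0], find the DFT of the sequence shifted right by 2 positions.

Time shift by 2: X_shifted[k] = ω_3^(2k) · X[k]
Shifted x = [3, 0, 2]

DFT(x[n-2]) = [5, 2.0000+1.7321i, 2.0000-1.7321i]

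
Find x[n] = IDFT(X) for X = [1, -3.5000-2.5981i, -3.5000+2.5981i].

x[n] = (1/3) Σ(k=0 to 2) X[k] · e^(2πikn/3)

Computing each x[n]:
x[0] = -2
x[1] = 3
x[2] = 0

x = [-2, 3, 0]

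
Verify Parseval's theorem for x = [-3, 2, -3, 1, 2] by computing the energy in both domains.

Time domain:
Σ|x[n]|² = |-3|² + |2|² + |-3|² + |1|² + |2|² = 27.0000

Frequency domain:
(1/5)Σ|X[k]|² = (1/5)(|-1|² + |-0.1459+2.3511i|² + |-6.8541-3.8042i|² + |-6.8541+3.8042i|² + |-0.1459-2.3511i|²) = (1/5)·135.0000 = 27.0000

Both sides agree, confirming Parseval's theorem.

Σ|x[n]|² = (1/N)Σ|X[k]|² = 27.0000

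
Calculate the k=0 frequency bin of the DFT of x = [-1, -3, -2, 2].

X[0] = Σ(n=0 to 3) x[n] · ω_4^0 = Σ x[n]
= (-1) + (-3) + (-2) + (2)

X[0] = -4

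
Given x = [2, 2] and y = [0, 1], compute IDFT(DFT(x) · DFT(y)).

(x ⊛ y)[n] = Σ(m=0 to 1) x[m] · y[(n-m) mod 2]

Computing each output sample:
(x ⊛ y)[0] = 2
(x ⊛ y)[1] = 2

x ⊛ y = [2, 2]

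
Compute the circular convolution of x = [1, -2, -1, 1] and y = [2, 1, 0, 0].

(x ⊛ y)[n] = Σ(m=0 to 3) x[m] · y[(n-m) mod 4]

Computing each output sample:
(x ⊛ y)[0] = 3
(x ⊛ y)[1] = -3
(x ⊛ y)[2] = -4
(x ⊛ y)[3] = 1

x ⊛ y = [3, -3, -4, 1]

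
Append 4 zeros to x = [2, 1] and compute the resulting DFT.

Original 2-point DFT: [3, 1]
Zero-padded 6-point DFT provides frequency interpolation.

DFT_6([x, 0, ...]) = [3, 2.5000-0.8660i, 1.5000-0.8660i, 1, 1.5000+0.8660i, 2.5000+0.8660i]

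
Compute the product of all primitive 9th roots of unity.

The primitive 9th roots of unity are ω_9^k for k coprime to 9: k ∈ {1, 2, 4, 5, 7, 8}
Their product equals the constant term of the cyclotomic polynomial Φ_9(x) up to sign.
For n ≥ 3, the product of all primitive nth roots of unity is 1. (For n=1 it is 1; for n=2 it is -1.)

1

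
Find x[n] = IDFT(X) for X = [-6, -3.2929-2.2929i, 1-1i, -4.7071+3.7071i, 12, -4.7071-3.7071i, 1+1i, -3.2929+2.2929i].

x[n] = (1/8) Σ(k=0 to 7) X[k] · e^(2πikn/8)

Computing each x[n]:
x[0] = -1
x[1] = -2
x[2] = 2
x[3] = -3
x[4] = 3
x[5] = -2
x[6] = -1
x[7] = -2

x = [-1, -2, 2, -3, 3, -2, -1, -2]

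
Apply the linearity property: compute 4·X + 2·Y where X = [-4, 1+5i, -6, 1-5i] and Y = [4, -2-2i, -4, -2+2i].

By linearity: DFT(4x + 2y) = 4·DFT(x) + 2·DFT(y)
= 4·[-4, 1+5i, -6, 1-5i] + 2·[4, -2-2i, -4, -2+2i]

Computing element-wise:
Z[0] = 4·(-4) + 2·(4) = -8
Z[1] = 4·(1+5i) + 2·(-2-2i) = 16i
Z[2] = 4·(-6) + 2·(-4) = -32
Z[3] = 4·(1-5i) + 2·(-2+2i) = -16i

DFT(4x + 2y) = 4·X + 2·Y = [-8, 16i, -32, -16i]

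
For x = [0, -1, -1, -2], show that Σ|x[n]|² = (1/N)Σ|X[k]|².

Time domain:
Σ|x[n]|² = |0|² + |-1|² + |-1|² + |-2|² = 6.0000

Frequency domain:
(1/4)Σ|X[k]|² = (1/4)(|-4|² + |1-1i|² + |2|² + |1+1i|²) = (1/4)·24.0000 = 6.0000

Both sides agree, confirming Parseval's theorem.

Σ|x[n]|² = (1/N)Σ|X[k]|² = 6.0000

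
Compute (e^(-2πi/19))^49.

Since ω_19^19 = 1, powers reduce modulo 19.
49 mod 19 = 11
So ω_19^49 = ω_19^11 = e^(-2πi·11/19)

ω_19^49 = ω_19^11 = -0.8795+0.4759i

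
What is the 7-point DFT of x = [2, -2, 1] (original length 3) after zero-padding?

Original 3-point DFT: [1, 2.5000+2.5981i, 2.5000-2.5981i]
Zero-padded 7-point DFT provides frequency interpolation.

DFT_7([x, 0, ...]) = [1, 0.5305+0.5887i, 1.5441+2.3837i, 4.4254+1.6496i, 4.4254-1.6496i, 1.5441-2.3837i, 0.5305-0.5887i]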